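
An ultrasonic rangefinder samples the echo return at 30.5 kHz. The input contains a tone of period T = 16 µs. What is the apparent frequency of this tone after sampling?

1.5 kHz

T = 16 µs → f = 1/T = 62.5 kHz.
62.5 kHz mod fs = 1.5 kHz.
1.5 kHz ≤ fs/2 = 15.25 kHz, appears at 1.5 kHz.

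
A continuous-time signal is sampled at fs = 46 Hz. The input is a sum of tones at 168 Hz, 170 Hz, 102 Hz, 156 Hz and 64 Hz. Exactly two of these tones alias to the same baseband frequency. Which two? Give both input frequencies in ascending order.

fs/2 = 23 Hz.
168 Hz mod fs = 30 Hz.
30 Hz > fs/2 = 23 Hz, folds to fs − 30 Hz = 16 Hz.
170 Hz mod fs = 32 Hz.
32 Hz > fs/2 = 23 Hz, folds to fs − 32 Hz = 14 Hz.
102 Hz mod fs = 10 Hz.
10 Hz ≤ fs/2 = 23 Hz, appears at 10 Hz.
156 Hz mod fs = 18 Hz.
18 Hz ≤ fs/2 = 23 Hz, appears at 18 Hz.
64 Hz mod fs = 18 Hz.
18 Hz ≤ fs/2 = 23 Hz, appears at 18 Hz.
64 Hz and 156 Hz both map to 18 Hz.

64 Hz, 156 Hz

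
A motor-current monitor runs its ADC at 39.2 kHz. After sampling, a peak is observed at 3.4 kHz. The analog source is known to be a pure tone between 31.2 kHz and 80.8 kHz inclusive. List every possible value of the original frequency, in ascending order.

Frequencies that alias to 3.4 kHz are k·fs ± 3.4 kHz for integer k ≥ 0.
k=0: 3.4 kHz.
k=1: 35.8 kHz, 42.6 kHz.
k=2: 75 kHz, 81.8 kHz.
k=3: 114.2 kHz, 121 kHz.
Within [31.2 kHz, 80.8 kHz]: 35.8 kHz, 42.6 kHz, 75 kHz.

35.8 kHz, 42.6 kHz, 75 kHz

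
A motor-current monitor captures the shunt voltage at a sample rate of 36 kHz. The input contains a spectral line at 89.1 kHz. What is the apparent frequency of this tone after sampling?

89.1 kHz mod fs = 17.1 kHz.
17.1 kHz ≤ fs/2 = 18 kHz, appears at 17.1 kHz.

17.1 kHz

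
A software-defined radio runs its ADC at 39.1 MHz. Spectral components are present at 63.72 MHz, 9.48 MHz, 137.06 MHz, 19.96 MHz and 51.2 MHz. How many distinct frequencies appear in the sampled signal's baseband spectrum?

5

fs/2 = 19.55 MHz.
63.72 MHz mod fs = 24.62 MHz.
24.62 MHz > fs/2 = 19.55 MHz, folds to fs − 24.62 MHz = 14.48 MHz.
9.48 MHz ≤ fs/2 = 19.55 MHz, passes unchanged.
137.06 MHz mod fs = 19.76 MHz.
19.76 MHz > fs/2 = 19.55 MHz, folds to fs − 19.76 MHz = 19.34 MHz.
19.96 MHz > fs/2 = 19.55 MHz, folds to fs − 19.96 MHz = 19.14 MHz.
51.2 MHz mod fs = 12.1 MHz.
12.1 MHz ≤ fs/2 = 19.55 MHz, appears at 12.1 MHz.
Distinct values: {9.48 MHz, 12.1 MHz, 14.48 MHz, 19.14 MHz, 19.34 MHz} → 5.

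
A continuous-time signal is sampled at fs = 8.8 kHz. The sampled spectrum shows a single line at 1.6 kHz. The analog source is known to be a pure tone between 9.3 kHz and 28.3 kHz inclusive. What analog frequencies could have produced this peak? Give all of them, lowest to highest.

10.4 kHz, 16 kHz, 19.2 kHz, 24.8 kHz, 28 kHz

Frequencies that alias to 1.6 kHz are k·fs ± 1.6 kHz for integer k ≥ 0.
k=0: 1.6 kHz.
k=1: 7.2 kHz, 10.4 kHz.
k=2: 16 kHz, 19.2 kHz.
k=3: 24.8 kHz, 28 kHz.
k=4: 33.6 kHz, 36.8 kHz.
Within [9.3 kHz, 28.3 kHz]: 10.4 kHz, 16 kHz, 19.2 kHz, 24.8 kHz, 28 kHz.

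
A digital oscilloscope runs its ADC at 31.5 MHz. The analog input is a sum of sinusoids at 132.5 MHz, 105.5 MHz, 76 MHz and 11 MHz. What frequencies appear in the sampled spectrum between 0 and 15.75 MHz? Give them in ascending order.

fs/2 = 15.75 MHz.
132.5 MHz mod fs = 6.5 MHz.
6.5 MHz ≤ fs/2 = 15.75 MHz, appears at 6.5 MHz.
105.5 MHz mod fs = 11 MHz.
11 MHz ≤ fs/2 = 15.75 MHz, appears at 11 MHz.
76 MHz mod fs = 13 MHz.
13 MHz ≤ fs/2 = 15.75 MHz, appears at 13 MHz.
11 MHz ≤ fs/2 = 15.75 MHz, passes unchanged.
Distinct values: {6.5 MHz, 11 MHz, 13 MHz}.

6.5 MHz, 11 MHz, 13 MHz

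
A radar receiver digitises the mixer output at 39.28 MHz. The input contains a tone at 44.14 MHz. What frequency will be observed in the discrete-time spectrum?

44.14 MHz mod fs = 4.86 MHz.
4.86 MHz ≤ fs/2 = 19.64 MHz, appears at 4.86 MHz.

4.86 MHz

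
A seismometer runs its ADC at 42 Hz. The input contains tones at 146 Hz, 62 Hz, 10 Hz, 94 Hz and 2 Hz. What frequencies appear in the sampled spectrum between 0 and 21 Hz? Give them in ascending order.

fs/2 = 21 Hz.
146 Hz mod fs = 20 Hz.
20 Hz ≤ fs/2 = 21 Hz, appears at 20 Hz.
62 Hz mod fs = 20 Hz.
20 Hz ≤ fs/2 = 21 Hz, appears at 20 Hz.
10 Hz ≤ fs/2 = 21 Hz, passes unchanged.
94 Hz mod fs = 10 Hz.
10 Hz ≤ fs/2 = 21 Hz, appears at 10 Hz.
2 Hz ≤ fs/2 = 21 Hz, passes unchanged.
Distinct values: {2 Hz, 10 Hz, 20 Hz}.

2 Hz, 10 Hz, 20 Hz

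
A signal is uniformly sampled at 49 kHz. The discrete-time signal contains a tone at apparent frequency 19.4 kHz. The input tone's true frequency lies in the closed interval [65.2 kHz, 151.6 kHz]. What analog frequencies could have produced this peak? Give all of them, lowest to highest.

Frequencies that alias to 19.4 kHz are k·fs ± 19.4 kHz for integer k ≥ 0.
k=0: 19.4 kHz.
k=1: 29.6 kHz, 68.4 kHz.
k=2: 78.6 kHz, 117.4 kHz.
k=3: 127.6 kHz, 166.4 kHz.
k=4: 176.6 kHz, 215.4 kHz.
Within [65.2 kHz, 151.6 kHz]: 68.4 kHz, 78.6 kHz, 117.4 kHz, 127.6 kHz.

68.4 kHz, 78.6 kHz, 117.4 kHz, 127.6 kHz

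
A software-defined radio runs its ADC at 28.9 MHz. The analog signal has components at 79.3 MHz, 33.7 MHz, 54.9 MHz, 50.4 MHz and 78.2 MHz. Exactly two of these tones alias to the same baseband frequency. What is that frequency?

fs/2 = 14.45 MHz.
79.3 MHz mod fs = 21.5 MHz.
21.5 MHz > fs/2 = 14.45 MHz, folds to fs − 21.5 MHz = 7.4 MHz.
33.7 MHz mod fs = 4.8 MHz.
4.8 MHz ≤ fs/2 = 14.45 MHz, appears at 4.8 MHz.
54.9 MHz mod fs = 26 MHz.
26 MHz > fs/2 = 14.45 MHz, folds to fs − 26 MHz = 2.9 MHz.
50.4 MHz mod fs = 21.5 MHz.
21.5 MHz > fs/2 = 14.45 MHz, folds to fs − 21.5 MHz = 7.4 MHz.
78.2 MHz mod fs = 20.4 MHz.
20.4 MHz > fs/2 = 14.45 MHz, folds to fs − 20.4 MHz = 8.5 MHz.
50.4 MHz and 79.3 MHz both map to 7.4 MHz.

7.4 MHz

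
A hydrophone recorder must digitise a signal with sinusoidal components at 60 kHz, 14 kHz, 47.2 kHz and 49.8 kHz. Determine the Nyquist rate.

120 kHz

Highest-frequency component: 60 kHz.
Nyquist rate = 2 × 60 kHz = 120 kHz.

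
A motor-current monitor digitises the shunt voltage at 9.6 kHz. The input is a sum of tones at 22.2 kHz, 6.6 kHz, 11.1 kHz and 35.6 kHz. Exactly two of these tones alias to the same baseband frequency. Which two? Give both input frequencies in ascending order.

fs/2 = 4.8 kHz.
22.2 kHz mod fs = 3 kHz.
3 kHz ≤ fs/2 = 4.8 kHz, appears at 3 kHz.
6.6 kHz > fs/2 = 4.8 kHz, folds to fs − 6.6 kHz = 3 kHz.
11.1 kHz mod fs = 1.5 kHz.
1.5 kHz ≤ fs/2 = 4.8 kHz, appears at 1.5 kHz.
35.6 kHz mod fs = 6.8 kHz.
6.8 kHz > fs/2 = 4.8 kHz, folds to fs − 6.8 kHz = 2.8 kHz.
6.6 kHz and 22.2 kHz both map to 3 kHz.

6.6 kHz, 22.2 kHz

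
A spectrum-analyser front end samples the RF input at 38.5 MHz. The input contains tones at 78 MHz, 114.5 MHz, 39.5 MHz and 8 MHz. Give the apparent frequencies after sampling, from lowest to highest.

1 MHz, 8 MHz

fs/2 = 19.25 MHz.
78 MHz mod fs = 1 MHz.
1 MHz ≤ fs/2 = 19.25 MHz, appears at 1 MHz.
114.5 MHz mod fs = 37.5 MHz.
37.5 MHz > fs/2 = 19.25 MHz, folds to fs − 37.5 MHz = 1 MHz.
39.5 MHz mod fs = 1 MHz.
1 MHz ≤ fs/2 = 19.25 MHz, appears at 1 MHz.
8 MHz ≤ fs/2 = 19.25 MHz, passes unchanged.
Distinct values: {1 MHz, 8 MHz}.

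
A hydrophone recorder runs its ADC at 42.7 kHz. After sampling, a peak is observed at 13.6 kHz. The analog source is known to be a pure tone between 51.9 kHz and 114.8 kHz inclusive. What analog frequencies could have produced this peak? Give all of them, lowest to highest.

56.3 kHz, 71.8 kHz, 99 kHz, 114.5 kHz

Frequencies that alias to 13.6 kHz are k·fs ± 13.6 kHz for integer k ≥ 0.
k=0: 13.6 kHz.
k=1: 29.1 kHz, 56.3 kHz.
k=2: 71.8 kHz, 99 kHz.
k=3: 114.5 kHz, 141.7 kHz.
k=4: 157.2 kHz, 184.4 kHz.
Within [51.9 kHz, 114.8 kHz]: 56.3 kHz, 71.8 kHz, 99 kHz, 114.5 kHz.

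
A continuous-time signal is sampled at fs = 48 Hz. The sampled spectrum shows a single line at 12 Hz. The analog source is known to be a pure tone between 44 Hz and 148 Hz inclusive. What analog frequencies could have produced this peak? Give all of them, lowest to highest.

60 Hz, 84 Hz, 108 Hz, 132 Hz

Frequencies that alias to 12 Hz are k·fs ± 12 Hz for integer k ≥ 0.
k=0: 12 Hz.
k=1: 36 Hz, 60 Hz.
k=2: 84 Hz, 108 Hz.
k=3: 132 Hz, 156 Hz.
k=4: 180 Hz, 204 Hz.
Within [44 Hz, 148 Hz]: 60 Hz, 84 Hz, 108 Hz, 132 Hz.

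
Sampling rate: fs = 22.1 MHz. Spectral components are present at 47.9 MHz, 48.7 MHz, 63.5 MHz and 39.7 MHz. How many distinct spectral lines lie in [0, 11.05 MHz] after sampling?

3

fs/2 = 11.05 MHz.
47.9 MHz mod fs = 3.7 MHz.
3.7 MHz ≤ fs/2 = 11.05 MHz, appears at 3.7 MHz.
48.7 MHz mod fs = 4.5 MHz.
4.5 MHz ≤ fs/2 = 11.05 MHz, appears at 4.5 MHz.
63.5 MHz mod fs = 19.3 MHz.
19.3 MHz > fs/2 = 11.05 MHz, folds to fs − 19.3 MHz = 2.8 MHz.
39.7 MHz mod fs = 17.6 MHz.
17.6 MHz > fs/2 = 11.05 MHz, folds to fs − 17.6 MHz = 4.5 MHz.
Distinct values: {2.8 MHz, 3.7 MHz, 4.5 MHz} → 3.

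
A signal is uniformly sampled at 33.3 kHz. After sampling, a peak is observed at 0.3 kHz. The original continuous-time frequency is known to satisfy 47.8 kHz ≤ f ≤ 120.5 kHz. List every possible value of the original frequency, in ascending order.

Frequencies that alias to 0.3 kHz are k·fs ± 0.3 kHz for integer k ≥ 0.
k=0: 0.3 kHz.
k=1: 33 kHz, 33.6 kHz.
k=2: 66.3 kHz, 66.9 kHz.
k=3: 99.6 kHz, 100.2 kHz.
k=4: 132.9 kHz, 133.5 kHz.
Within [47.8 kHz, 120.5 kHz]: 66.3 kHz, 66.9 kHz, 99.6 kHz, 100.2 kHz.

66.3 kHz, 66.9 kHz, 99.6 kHz, 100.2 kHz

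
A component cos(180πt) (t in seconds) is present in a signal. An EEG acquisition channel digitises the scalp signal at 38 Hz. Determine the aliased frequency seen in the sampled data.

ω = 180π rad/s → f = ω/(2π) = 90 Hz.
90 Hz mod fs = 14 Hz.
14 Hz ≤ fs/2 = 19 Hz, appears at 14 Hz.

14 Hz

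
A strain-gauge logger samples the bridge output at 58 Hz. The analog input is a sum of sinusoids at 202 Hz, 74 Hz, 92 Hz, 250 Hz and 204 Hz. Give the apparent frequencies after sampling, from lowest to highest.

fs/2 = 29 Hz.
202 Hz mod fs = 28 Hz.
28 Hz ≤ fs/2 = 29 Hz, appears at 28 Hz.
74 Hz mod fs = 16 Hz.
16 Hz ≤ fs/2 = 29 Hz, appears at 16 Hz.
92 Hz mod fs = 34 Hz.
34 Hz > fs/2 = 29 Hz, folds to fs − 34 Hz = 24 Hz.
250 Hz mod fs = 18 Hz.
18 Hz ≤ fs/2 = 29 Hz, appears at 18 Hz.
204 Hz mod fs = 30 Hz.
30 Hz > fs/2 = 29 Hz, folds to fs − 30 Hz = 28 Hz.
Distinct values: {16 Hz, 18 Hz, 24 Hz, 28 Hz}.

16 Hz, 18 Hz, 24 Hz, 28 Hz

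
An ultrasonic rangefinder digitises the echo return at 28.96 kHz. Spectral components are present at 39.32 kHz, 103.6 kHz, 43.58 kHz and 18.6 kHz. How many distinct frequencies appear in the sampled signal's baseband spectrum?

3

fs/2 = 14.48 kHz.
39.32 kHz mod fs = 10.36 kHz.
10.36 kHz ≤ fs/2 = 14.48 kHz, appears at 10.36 kHz.
103.6 kHz mod fs = 16.72 kHz.
16.72 kHz > fs/2 = 14.48 kHz, folds to fs − 16.72 kHz = 12.24 kHz.
43.58 kHz mod fs = 14.62 kHz.
14.62 kHz > fs/2 = 14.48 kHz, folds to fs − 14.62 kHz = 14.34 kHz.
18.6 kHz > fs/2 = 14.48 kHz, folds to fs − 18.6 kHz = 10.36 kHz.
Distinct values: {10.36 kHz, 12.24 kHz, 14.34 kHz} → 3.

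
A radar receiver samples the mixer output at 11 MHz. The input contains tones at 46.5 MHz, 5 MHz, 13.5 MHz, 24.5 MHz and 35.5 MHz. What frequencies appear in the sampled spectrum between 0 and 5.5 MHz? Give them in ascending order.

2.5 MHz, 5 MHz

fs/2 = 5.5 MHz.
46.5 MHz mod fs = 2.5 MHz.
2.5 MHz ≤ fs/2 = 5.5 MHz, appears at 2.5 MHz.
5 MHz ≤ fs/2 = 5.5 MHz, passes unchanged.
13.5 MHz mod fs = 2.5 MHz.
2.5 MHz ≤ fs/2 = 5.5 MHz, appears at 2.5 MHz.
24.5 MHz mod fs = 2.5 MHz.
2.5 MHz ≤ fs/2 = 5.5 MHz, appears at 2.5 MHz.
35.5 MHz mod fs = 2.5 MHz.
2.5 MHz ≤ fs/2 = 5.5 MHz, appears at 2.5 MHz.
Distinct values: {2.5 MHz, 5 MHz}.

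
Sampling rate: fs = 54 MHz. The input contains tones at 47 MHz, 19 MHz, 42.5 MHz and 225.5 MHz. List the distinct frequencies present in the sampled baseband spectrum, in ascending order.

7 MHz, 9.5 MHz, 11.5 MHz, 19 MHz

fs/2 = 27 MHz.
47 MHz > fs/2 = 27 MHz, folds to fs − 47 MHz = 7 MHz.
19 MHz ≤ fs/2 = 27 MHz, passes unchanged.
42.5 MHz > fs/2 = 27 MHz, folds to fs − 42.5 MHz = 11.5 MHz.
225.5 MHz mod fs = 9.5 MHz.
9.5 MHz ≤ fs/2 = 27 MHz, appears at 9.5 MHz.
Distinct values: {7 MHz, 9.5 MHz, 11.5 MHz, 19 MHz}.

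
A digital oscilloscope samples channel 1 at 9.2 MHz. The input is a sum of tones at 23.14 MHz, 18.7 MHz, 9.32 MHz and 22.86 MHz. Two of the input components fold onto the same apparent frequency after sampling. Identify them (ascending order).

fs/2 = 4.6 MHz.
23.14 MHz mod fs = 4.74 MHz.
4.74 MHz > fs/2 = 4.6 MHz, folds to fs − 4.74 MHz = 4.46 MHz.
18.7 MHz mod fs = 0.3 MHz.
0.3 MHz ≤ fs/2 = 4.6 MHz, appears at 0.3 MHz.
9.32 MHz mod fs = 0.12 MHz.
0.12 MHz ≤ fs/2 = 4.6 MHz, appears at 0.12 MHz.
22.86 MHz mod fs = 4.46 MHz.
4.46 MHz ≤ fs/2 = 4.6 MHz, appears at 4.46 MHz.
22.86 MHz and 23.14 MHz both map to 4.46 MHz.

22.86 MHz, 23.14 MHz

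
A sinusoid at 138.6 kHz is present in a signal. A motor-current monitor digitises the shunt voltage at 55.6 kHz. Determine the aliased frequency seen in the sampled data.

27.4 kHz

138.6 kHz mod fs = 27.4 kHz.
27.4 kHz ≤ fs/2 = 27.8 kHz, appears at 27.4 kHz.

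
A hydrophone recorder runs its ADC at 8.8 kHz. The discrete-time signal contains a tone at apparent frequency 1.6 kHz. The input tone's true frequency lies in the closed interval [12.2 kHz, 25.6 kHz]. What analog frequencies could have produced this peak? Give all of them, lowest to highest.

Frequencies that alias to 1.6 kHz are k·fs ± 1.6 kHz for integer k ≥ 0.
k=0: 1.6 kHz.
k=1: 7.2 kHz, 10.4 kHz.
k=2: 16 kHz, 19.2 kHz.
k=3: 24.8 kHz, 28 kHz.
k=4: 33.6 kHz, 36.8 kHz.
Within [12.2 kHz, 25.6 kHz]: 16 kHz, 19.2 kHz, 24.8 kHz.

16 kHz, 19.2 kHz, 24.8 kHz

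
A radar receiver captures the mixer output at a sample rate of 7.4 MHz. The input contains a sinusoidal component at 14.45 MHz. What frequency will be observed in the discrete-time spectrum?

0.35 MHz

14.45 MHz mod fs = 7.05 MHz.
7.05 MHz > fs/2 = 3.7 MHz, folds to fs − 7.05 MHz = 0.35 MHz.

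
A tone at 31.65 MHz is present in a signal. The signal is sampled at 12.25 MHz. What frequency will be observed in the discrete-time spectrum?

5.1 MHz

31.65 MHz mod fs = 7.15 MHz.
7.15 MHz > fs/2 = 6.125 MHz, folds to fs − 7.15 MHz = 5.1 MHz.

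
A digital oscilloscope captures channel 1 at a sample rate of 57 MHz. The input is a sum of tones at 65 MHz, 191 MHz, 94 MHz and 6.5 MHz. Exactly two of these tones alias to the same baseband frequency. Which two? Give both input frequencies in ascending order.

94 MHz, 191 MHz

fs/2 = 28.5 MHz.
65 MHz mod fs = 8 MHz.
8 MHz ≤ fs/2 = 28.5 MHz, appears at 8 MHz.
191 MHz mod fs = 20 MHz.
20 MHz ≤ fs/2 = 28.5 MHz, appears at 20 MHz.
94 MHz mod fs = 37 MHz.
37 MHz > fs/2 = 28.5 MHz, folds to fs − 37 MHz = 20 MHz.
6.5 MHz ≤ fs/2 = 28.5 MHz, passes unchanged.
94 MHz and 191 MHz both map to 20 MHz.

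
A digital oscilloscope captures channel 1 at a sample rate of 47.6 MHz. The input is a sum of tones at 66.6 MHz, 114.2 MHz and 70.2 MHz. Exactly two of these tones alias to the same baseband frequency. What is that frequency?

19 MHz

fs/2 = 23.8 MHz.
66.6 MHz mod fs = 19 MHz.
19 MHz ≤ fs/2 = 23.8 MHz, appears at 19 MHz.
114.2 MHz mod fs = 19 MHz.
19 MHz ≤ fs/2 = 23.8 MHz, appears at 19 MHz.
70.2 MHz mod fs = 22.6 MHz.
22.6 MHz ≤ fs/2 = 23.8 MHz, appears at 22.6 MHz.
66.6 MHz and 114.2 MHz both map to 19 MHz.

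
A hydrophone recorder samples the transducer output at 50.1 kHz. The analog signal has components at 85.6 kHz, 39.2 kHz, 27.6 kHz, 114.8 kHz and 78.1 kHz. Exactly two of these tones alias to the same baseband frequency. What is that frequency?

14.6 kHz

fs/2 = 25.05 kHz.
85.6 kHz mod fs = 35.5 kHz.
35.5 kHz > fs/2 = 25.05 kHz, folds to fs − 35.5 kHz = 14.6 kHz.
39.2 kHz > fs/2 = 25.05 kHz, folds to fs − 39.2 kHz = 10.9 kHz.
27.6 kHz > fs/2 = 25.05 kHz, folds to fs − 27.6 kHz = 22.5 kHz.
114.8 kHz mod fs = 14.6 kHz.
14.6 kHz ≤ fs/2 = 25.05 kHz, appears at 14.6 kHz.
78.1 kHz mod fs = 28 kHz.
28 kHz > fs/2 = 25.05 kHz, folds to fs − 28 kHz = 22.1 kHz.
85.6 kHz and 114.8 kHz both map to 14.6 kHz.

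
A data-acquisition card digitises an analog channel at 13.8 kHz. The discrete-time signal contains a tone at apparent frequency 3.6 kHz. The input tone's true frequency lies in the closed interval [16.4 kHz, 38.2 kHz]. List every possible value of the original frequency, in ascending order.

17.4 kHz, 24 kHz, 31.2 kHz, 37.8 kHz

Frequencies that alias to 3.6 kHz are k·fs ± 3.6 kHz for integer k ≥ 0.
k=0: 3.6 kHz.
k=1: 10.2 kHz, 17.4 kHz.
k=2: 24 kHz, 31.2 kHz.
k=3: 37.8 kHz, 45 kHz.
k=4: 51.6 kHz, 58.8 kHz.
Within [16.4 kHz, 38.2 kHz]: 17.4 kHz, 24 kHz, 31.2 kHz, 37.8 kHz.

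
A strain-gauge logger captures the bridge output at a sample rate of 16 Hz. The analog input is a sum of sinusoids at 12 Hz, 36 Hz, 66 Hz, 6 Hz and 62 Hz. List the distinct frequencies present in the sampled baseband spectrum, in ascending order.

fs/2 = 8 Hz.
12 Hz > fs/2 = 8 Hz, folds to fs − 12 Hz = 4 Hz.
36 Hz mod fs = 4 Hz.
4 Hz ≤ fs/2 = 8 Hz, appears at 4 Hz.
66 Hz mod fs = 2 Hz.
2 Hz ≤ fs/2 = 8 Hz, appears at 2 Hz.
6 Hz ≤ fs/2 = 8 Hz, passes unchanged.
62 Hz mod fs = 14 Hz.
14 Hz > fs/2 = 8 Hz, folds to fs − 14 Hz = 2 Hz.
Distinct values: {2 Hz, 4 Hz, 6 Hz}.

2 Hz, 4 Hz, 6 Hz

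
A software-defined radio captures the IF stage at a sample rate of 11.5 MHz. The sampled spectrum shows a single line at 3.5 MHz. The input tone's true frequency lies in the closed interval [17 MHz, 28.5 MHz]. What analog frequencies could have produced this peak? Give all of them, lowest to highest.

19.5 MHz, 26.5 MHz

Frequencies that alias to 3.5 MHz are k·fs ± 3.5 MHz for integer k ≥ 0.
k=0: 3.5 MHz.
k=1: 8 MHz, 15 MHz.
k=2: 19.5 MHz, 26.5 MHz.
k=3: 31 MHz, 38 MHz.
Within [17 MHz, 28.5 MHz]: 19.5 MHz, 26.5 MHz.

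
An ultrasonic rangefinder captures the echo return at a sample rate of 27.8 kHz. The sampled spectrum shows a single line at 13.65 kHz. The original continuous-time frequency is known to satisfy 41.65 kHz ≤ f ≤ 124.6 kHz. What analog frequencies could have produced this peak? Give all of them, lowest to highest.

41.95 kHz, 69.25 kHz, 69.75 kHz, 97.05 kHz, 97.55 kHz

Frequencies that alias to 13.65 kHz are k·fs ± 13.65 kHz for integer k ≥ 0.
k=0: 13.65 kHz.
k=1: 14.15 kHz, 41.45 kHz.
k=2: 41.95 kHz, 69.25 kHz.
k=3: 69.75 kHz, 97.05 kHz.
k=4: 97.55 kHz, 124.85 kHz.
k=5: 125.35 kHz, 152.65 kHz.
Within [41.65 kHz, 124.6 kHz]: 41.95 kHz, 69.25 kHz, 69.75 kHz, 97.05 kHz, 97.55 kHz.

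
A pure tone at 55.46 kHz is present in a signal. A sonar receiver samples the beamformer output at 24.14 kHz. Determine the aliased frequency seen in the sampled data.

55.46 kHz mod fs = 7.18 kHz.
7.18 kHz ≤ fs/2 = 12.07 kHz, appears at 7.18 kHz.

7.18 kHz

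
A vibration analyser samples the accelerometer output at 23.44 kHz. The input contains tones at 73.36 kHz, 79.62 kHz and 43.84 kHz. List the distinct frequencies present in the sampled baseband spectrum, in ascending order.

3.04 kHz, 9.3 kHz

fs/2 = 11.72 kHz.
73.36 kHz mod fs = 3.04 kHz.
3.04 kHz ≤ fs/2 = 11.72 kHz, appears at 3.04 kHz.
79.62 kHz mod fs = 9.3 kHz.
9.3 kHz ≤ fs/2 = 11.72 kHz, appears at 9.3 kHz.
43.84 kHz mod fs = 20.4 kHz.
20.4 kHz > fs/2 = 11.72 kHz, folds to fs − 20.4 kHz = 3.04 kHz.
Distinct values: {3.04 kHz, 9.3 kHz}.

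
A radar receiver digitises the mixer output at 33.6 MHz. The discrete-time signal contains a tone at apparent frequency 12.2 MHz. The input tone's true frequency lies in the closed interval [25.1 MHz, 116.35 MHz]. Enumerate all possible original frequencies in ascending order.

Frequencies that alias to 12.2 MHz are k·fs ± 12.2 MHz for integer k ≥ 0.
k=0: 12.2 MHz.
k=1: 21.4 MHz, 45.8 MHz.
k=2: 55 MHz, 79.4 MHz.
k=3: 88.6 MHz, 113 MHz.
k=4: 122.2 MHz, 146.6 MHz.
Within [25.1 MHz, 116.35 MHz]: 45.8 MHz, 55 MHz, 79.4 MHz, 88.6 MHz, 113 MHz.

45.8 MHz, 55 MHz, 79.4 MHz, 88.6 MHz, 113 MHz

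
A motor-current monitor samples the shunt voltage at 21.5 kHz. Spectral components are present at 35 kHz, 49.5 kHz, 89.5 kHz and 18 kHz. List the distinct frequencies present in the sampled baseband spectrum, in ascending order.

fs/2 = 10.75 kHz.
35 kHz mod fs = 13.5 kHz.
13.5 kHz > fs/2 = 10.75 kHz, folds to fs − 13.5 kHz = 8 kHz.
49.5 kHz mod fs = 6.5 kHz.
6.5 kHz ≤ fs/2 = 10.75 kHz, appears at 6.5 kHz.
89.5 kHz mod fs = 3.5 kHz.
3.5 kHz ≤ fs/2 = 10.75 kHz, appears at 3.5 kHz.
18 kHz > fs/2 = 10.75 kHz, folds to fs − 18 kHz = 3.5 kHz.
Distinct values: {3.5 kHz, 6.5 kHz, 8 kHz}.

3.5 kHz, 6.5 kHz, 8 kHz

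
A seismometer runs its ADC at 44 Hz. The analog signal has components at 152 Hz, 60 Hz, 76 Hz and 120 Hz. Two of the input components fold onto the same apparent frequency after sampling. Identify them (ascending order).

fs/2 = 22 Hz.
152 Hz mod fs = 20 Hz.
20 Hz ≤ fs/2 = 22 Hz, appears at 20 Hz.
60 Hz mod fs = 16 Hz.
16 Hz ≤ fs/2 = 22 Hz, appears at 16 Hz.
76 Hz mod fs = 32 Hz.
32 Hz > fs/2 = 22 Hz, folds to fs − 32 Hz = 12 Hz.
120 Hz mod fs = 32 Hz.
32 Hz > fs/2 = 22 Hz, folds to fs − 32 Hz = 12 Hz.
76 Hz and 120 Hz both map to 12 Hz.

76 Hz, 120 Hz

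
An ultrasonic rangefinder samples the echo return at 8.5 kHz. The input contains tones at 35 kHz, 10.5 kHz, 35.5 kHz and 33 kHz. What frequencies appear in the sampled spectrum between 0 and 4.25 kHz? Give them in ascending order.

1 kHz, 1.5 kHz, 2 kHz

fs/2 = 4.25 kHz.
35 kHz mod fs = 1 kHz.
1 kHz ≤ fs/2 = 4.25 kHz, appears at 1 kHz.
10.5 kHz mod fs = 2 kHz.
2 kHz ≤ fs/2 = 4.25 kHz, appears at 2 kHz.
35.5 kHz mod fs = 1.5 kHz.
1.5 kHz ≤ fs/2 = 4.25 kHz, appears at 1.5 kHz.
33 kHz mod fs = 7.5 kHz.
7.5 kHz > fs/2 = 4.25 kHz, folds to fs − 7.5 kHz = 1 kHz.
Distinct values: {1 kHz, 1.5 kHz, 2 kHz}.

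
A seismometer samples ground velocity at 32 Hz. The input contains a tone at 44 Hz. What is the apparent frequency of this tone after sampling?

44 Hz mod fs = 12 Hz.
12 Hz ≤ fs/2 = 16 Hz, appears at 12 Hz.

12 Hz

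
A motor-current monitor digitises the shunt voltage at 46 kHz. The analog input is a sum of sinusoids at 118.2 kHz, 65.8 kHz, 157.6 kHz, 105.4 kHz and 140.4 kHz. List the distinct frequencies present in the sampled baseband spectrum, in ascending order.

2.4 kHz, 13.4 kHz, 19.6 kHz, 19.8 kHz

fs/2 = 23 kHz.
118.2 kHz mod fs = 26.2 kHz.
26.2 kHz > fs/2 = 23 kHz, folds to fs − 26.2 kHz = 19.8 kHz.
65.8 kHz mod fs = 19.8 kHz.
19.8 kHz ≤ fs/2 = 23 kHz, appears at 19.8 kHz.
157.6 kHz mod fs = 19.6 kHz.
19.6 kHz ≤ fs/2 = 23 kHz, appears at 19.6 kHz.
105.4 kHz mod fs = 13.4 kHz.
13.4 kHz ≤ fs/2 = 23 kHz, appears at 13.4 kHz.
140.4 kHz mod fs = 2.4 kHz.
2.4 kHz ≤ fs/2 = 23 kHz, appears at 2.4 kHz.
Distinct values: {2.4 kHz, 13.4 kHz, 19.6 kHz, 19.8 kHz}.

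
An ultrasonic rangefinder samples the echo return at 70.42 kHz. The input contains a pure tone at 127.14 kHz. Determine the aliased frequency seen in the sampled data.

127.14 kHz mod fs = 56.72 kHz.
56.72 kHz > fs/2 = 35.21 kHz, folds to fs − 56.72 kHz = 13.7 kHz.

13.7 kHz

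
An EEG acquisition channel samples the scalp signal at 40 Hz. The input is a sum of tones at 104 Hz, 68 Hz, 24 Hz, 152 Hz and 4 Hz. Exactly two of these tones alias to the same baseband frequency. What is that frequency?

fs/2 = 20 Hz.
104 Hz mod fs = 24 Hz.
24 Hz > fs/2 = 20 Hz, folds to fs − 24 Hz = 16 Hz.
68 Hz mod fs = 28 Hz.
28 Hz > fs/2 = 20 Hz, folds to fs − 28 Hz = 12 Hz.
24 Hz > fs/2 = 20 Hz, folds to fs − 24 Hz = 16 Hz.
152 Hz mod fs = 32 Hz.
32 Hz > fs/2 = 20 Hz, folds to fs − 32 Hz = 8 Hz.
4 Hz ≤ fs/2 = 20 Hz, passes unchanged.
24 Hz and 104 Hz both map to 16 Hz.

16 Hz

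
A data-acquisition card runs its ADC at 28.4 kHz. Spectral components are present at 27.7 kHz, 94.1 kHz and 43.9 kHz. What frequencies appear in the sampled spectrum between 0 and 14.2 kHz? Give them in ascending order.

0.7 kHz, 8.9 kHz, 12.9 kHz

fs/2 = 14.2 kHz.
27.7 kHz > fs/2 = 14.2 kHz, folds to fs − 27.7 kHz = 0.7 kHz.
94.1 kHz mod fs = 8.9 kHz.
8.9 kHz ≤ fs/2 = 14.2 kHz, appears at 8.9 kHz.
43.9 kHz mod fs = 15.5 kHz.
15.5 kHz > fs/2 = 14.2 kHz, folds to fs − 15.5 kHz = 12.9 kHz.
Distinct values: {0.7 kHz, 8.9 kHz, 12.9 kHz}.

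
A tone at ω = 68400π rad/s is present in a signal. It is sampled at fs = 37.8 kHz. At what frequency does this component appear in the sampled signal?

ω = 68400π rad/s → f = ω/(2π) = 34200 Hz = 34.2 kHz.
34.2 kHz > fs/2 = 18.9 kHz, folds to fs − 34.2 kHz = 3.6 kHz.

3.6 kHz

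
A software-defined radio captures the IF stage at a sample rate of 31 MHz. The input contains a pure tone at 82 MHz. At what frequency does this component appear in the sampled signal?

82 MHz mod fs = 20 MHz.
20 MHz > fs/2 = 15.5 MHz, folds to fs − 20 MHz = 11 MHz.

11 MHz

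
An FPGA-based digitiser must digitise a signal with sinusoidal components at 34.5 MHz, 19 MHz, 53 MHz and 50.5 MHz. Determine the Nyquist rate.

Highest-frequency component: 53 MHz.
Nyquist rate = 2 × 53 MHz = 106 MHz.

106 MHz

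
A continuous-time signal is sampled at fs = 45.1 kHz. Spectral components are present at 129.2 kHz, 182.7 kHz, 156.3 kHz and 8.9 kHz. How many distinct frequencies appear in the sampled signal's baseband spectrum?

4

fs/2 = 22.55 kHz.
129.2 kHz mod fs = 39 kHz.
39 kHz > fs/2 = 22.55 kHz, folds to fs − 39 kHz = 6.1 kHz.
182.7 kHz mod fs = 2.3 kHz.
2.3 kHz ≤ fs/2 = 22.55 kHz, appears at 2.3 kHz.
156.3 kHz mod fs = 21 kHz.
21 kHz ≤ fs/2 = 22.55 kHz, appears at 21 kHz.
8.9 kHz ≤ fs/2 = 22.55 kHz, passes unchanged.
Distinct values: {2.3 kHz, 6.1 kHz, 8.9 kHz, 21 kHz} → 4.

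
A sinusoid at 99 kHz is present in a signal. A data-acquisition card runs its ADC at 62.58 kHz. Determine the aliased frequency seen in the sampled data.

99 kHz mod fs = 36.42 kHz.
36.42 kHz > fs/2 = 31.29 kHz, folds to fs − 36.42 kHz = 26.16 kHz.

26.16 kHz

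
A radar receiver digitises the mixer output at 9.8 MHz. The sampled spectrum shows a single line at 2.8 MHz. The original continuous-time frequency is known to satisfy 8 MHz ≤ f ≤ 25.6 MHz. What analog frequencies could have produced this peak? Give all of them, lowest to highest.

Frequencies that alias to 2.8 MHz are k·fs ± 2.8 MHz for integer k ≥ 0.
k=0: 2.8 MHz.
k=1: 7 MHz, 12.6 MHz.
k=2: 16.8 MHz, 22.4 MHz.
k=3: 26.6 MHz, 32.2 MHz.
Within [8 MHz, 25.6 MHz]: 12.6 MHz, 16.8 MHz, 22.4 MHz.

12.6 MHz, 16.8 MHz, 22.4 MHz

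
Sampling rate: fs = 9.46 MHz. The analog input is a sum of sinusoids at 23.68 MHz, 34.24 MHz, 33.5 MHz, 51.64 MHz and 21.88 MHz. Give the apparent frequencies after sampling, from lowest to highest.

2.96 MHz, 3.6 MHz, 4.34 MHz, 4.7 MHz

fs/2 = 4.73 MHz.
23.68 MHz mod fs = 4.76 MHz.
4.76 MHz > fs/2 = 4.73 MHz, folds to fs − 4.76 MHz = 4.7 MHz.
34.24 MHz mod fs = 5.86 MHz.
5.86 MHz > fs/2 = 4.73 MHz, folds to fs − 5.86 MHz = 3.6 MHz.
33.5 MHz mod fs = 5.12 MHz.
5.12 MHz > fs/2 = 4.73 MHz, folds to fs − 5.12 MHz = 4.34 MHz.
51.64 MHz mod fs = 4.34 MHz.
4.34 MHz ≤ fs/2 = 4.73 MHz, appears at 4.34 MHz.
21.88 MHz mod fs = 2.96 MHz.
2.96 MHz ≤ fs/2 = 4.73 MHz, appears at 2.96 MHz.
Distinct values: {2.96 MHz, 3.6 MHz, 4.34 MHz, 4.7 MHz}.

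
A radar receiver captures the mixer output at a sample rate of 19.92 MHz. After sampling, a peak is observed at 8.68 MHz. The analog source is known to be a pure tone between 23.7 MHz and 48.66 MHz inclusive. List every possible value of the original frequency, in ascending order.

28.6 MHz, 31.16 MHz, 48.52 MHz

Frequencies that alias to 8.68 MHz are k·fs ± 8.68 MHz for integer k ≥ 0.
k=0: 8.68 MHz.
k=1: 11.24 MHz, 28.6 MHz.
k=2: 31.16 MHz, 48.52 MHz.
k=3: 51.08 MHz, 68.44 MHz.
Within [23.7 MHz, 48.66 MHz]: 28.6 MHz, 31.16 MHz, 48.52 MHz.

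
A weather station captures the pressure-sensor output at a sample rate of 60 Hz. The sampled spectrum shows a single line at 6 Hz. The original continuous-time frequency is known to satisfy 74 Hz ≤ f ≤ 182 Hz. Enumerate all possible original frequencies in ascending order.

Frequencies that alias to 6 Hz are k·fs ± 6 Hz for integer k ≥ 0.
k=0: 6 Hz.
k=1: 54 Hz, 66 Hz.
k=2: 114 Hz, 126 Hz.
k=3: 174 Hz, 186 Hz.
k=4: 234 Hz, 246 Hz.
Within [74 Hz, 182 Hz]: 114 Hz, 126 Hz, 174 Hz.

114 Hz, 126 Hz, 174 Hz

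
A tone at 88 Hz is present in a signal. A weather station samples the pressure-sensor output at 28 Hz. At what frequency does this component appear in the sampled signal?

4 Hz

88 Hz mod fs = 4 Hz.
4 Hz ≤ fs/2 = 14 Hz, appears at 4 Hz.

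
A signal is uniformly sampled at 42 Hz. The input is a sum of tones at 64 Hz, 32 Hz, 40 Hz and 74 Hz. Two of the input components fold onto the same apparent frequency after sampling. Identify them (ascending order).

32 Hz, 74 Hz

fs/2 = 21 Hz.
64 Hz mod fs = 22 Hz.
22 Hz > fs/2 = 21 Hz, folds to fs − 22 Hz = 20 Hz.
32 Hz > fs/2 = 21 Hz, folds to fs − 32 Hz = 10 Hz.
40 Hz > fs/2 = 21 Hz, folds to fs − 40 Hz = 2 Hz.
74 Hz mod fs = 32 Hz.
32 Hz > fs/2 = 21 Hz, folds to fs − 32 Hz = 10 Hz.
32 Hz and 74 Hz both map to 10 Hz.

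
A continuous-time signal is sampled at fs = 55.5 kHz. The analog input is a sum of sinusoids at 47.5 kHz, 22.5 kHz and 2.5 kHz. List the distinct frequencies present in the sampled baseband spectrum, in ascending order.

fs/2 = 27.75 kHz.
47.5 kHz > fs/2 = 27.75 kHz, folds to fs − 47.5 kHz = 8 kHz.
22.5 kHz ≤ fs/2 = 27.75 kHz, passes unchanged.
2.5 kHz ≤ fs/2 = 27.75 kHz, passes unchanged.
Distinct values: {2.5 kHz, 8 kHz, 22.5 kHz}.

2.5 kHz, 8 kHz, 22.5 kHz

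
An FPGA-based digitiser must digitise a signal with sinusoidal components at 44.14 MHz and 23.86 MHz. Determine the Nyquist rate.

88.28 MHz

Highest-frequency component: 44.14 MHz.
Nyquist rate = 2 × 44.14 MHz = 88.28 MHz.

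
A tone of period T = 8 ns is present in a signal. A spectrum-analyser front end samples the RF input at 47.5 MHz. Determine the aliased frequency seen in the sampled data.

17.5 MHz

T = 8 ns → f = 1/T = 125 MHz.
125 MHz mod fs = 30 MHz.
30 MHz > fs/2 = 23.75 MHz, folds to fs − 30 MHz = 17.5 MHz.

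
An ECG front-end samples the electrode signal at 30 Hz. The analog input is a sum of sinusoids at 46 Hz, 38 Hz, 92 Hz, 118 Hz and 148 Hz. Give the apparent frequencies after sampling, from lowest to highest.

fs/2 = 15 Hz.
46 Hz mod fs = 16 Hz.
16 Hz > fs/2 = 15 Hz, folds to fs − 16 Hz = 14 Hz.
38 Hz mod fs = 8 Hz.
8 Hz ≤ fs/2 = 15 Hz, appears at 8 Hz.
92 Hz mod fs = 2 Hz.
2 Hz ≤ fs/2 = 15 Hz, appears at 2 Hz.
118 Hz mod fs = 28 Hz.
28 Hz > fs/2 = 15 Hz, folds to fs − 28 Hz = 2 Hz.
148 Hz mod fs = 28 Hz.
28 Hz > fs/2 = 15 Hz, folds to fs − 28 Hz = 2 Hz.
Distinct values: {2 Hz, 8 Hz, 14 Hz}.

2 Hz, 8 Hz, 14 Hz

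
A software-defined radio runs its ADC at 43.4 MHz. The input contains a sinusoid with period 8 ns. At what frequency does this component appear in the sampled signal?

5.2 MHz

T = 8 ns → f = 1/T = 125 MHz.
125 MHz mod fs = 38.2 MHz.
38.2 MHz > fs/2 = 21.7 MHz, folds to fs − 38.2 MHz = 5.2 MHz.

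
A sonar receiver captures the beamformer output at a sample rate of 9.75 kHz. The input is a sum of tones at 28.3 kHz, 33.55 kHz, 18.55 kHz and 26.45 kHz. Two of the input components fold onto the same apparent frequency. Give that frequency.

fs/2 = 4.875 kHz.
28.3 kHz mod fs = 8.8 kHz.
8.8 kHz > fs/2 = 4.875 kHz, folds to fs − 8.8 kHz = 0.95 kHz.
33.55 kHz mod fs = 4.3 kHz.
4.3 kHz ≤ fs/2 = 4.875 kHz, appears at 4.3 kHz.
18.55 kHz mod fs = 8.8 kHz.
8.8 kHz > fs/2 = 4.875 kHz, folds to fs − 8.8 kHz = 0.95 kHz.
26.45 kHz mod fs = 6.95 kHz.
6.95 kHz > fs/2 = 4.875 kHz, folds to fs − 6.95 kHz = 2.8 kHz.
18.55 kHz and 28.3 kHz both map to 0.95 kHz.

0.95 kHz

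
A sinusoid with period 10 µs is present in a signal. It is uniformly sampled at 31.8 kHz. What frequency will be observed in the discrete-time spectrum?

4.6 kHz

T = 10 µs → f = 1/T = 100 kHz.
100 kHz mod fs = 4.6 kHz.
4.6 kHz ≤ fs/2 = 15.9 kHz, appears at 4.6 kHz.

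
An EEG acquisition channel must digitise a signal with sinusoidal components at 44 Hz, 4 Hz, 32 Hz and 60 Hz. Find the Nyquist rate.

Highest-frequency component: 60 Hz.
Nyquist rate = 2 × 60 Hz = 120 Hz.

120 Hz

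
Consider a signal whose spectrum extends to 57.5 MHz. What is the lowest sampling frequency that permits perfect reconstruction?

Nyquist rate = 2 × 57.5 MHz = 115 MHz.

115 MHz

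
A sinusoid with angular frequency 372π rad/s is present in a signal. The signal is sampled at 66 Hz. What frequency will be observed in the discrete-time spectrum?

ω = 372π rad/s → f = ω/(2π) = 186 Hz.
186 Hz mod fs = 54 Hz.
54 Hz > fs/2 = 33 Hz, folds to fs − 54 Hz = 12 Hz.

12 Hz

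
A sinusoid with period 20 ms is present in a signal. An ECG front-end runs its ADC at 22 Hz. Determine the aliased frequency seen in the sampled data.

T = 20 ms → f = 1/T = 50 Hz.
50 Hz mod fs = 6 Hz.
6 Hz ≤ fs/2 = 11 Hz, appears at 6 Hz.

6 Hz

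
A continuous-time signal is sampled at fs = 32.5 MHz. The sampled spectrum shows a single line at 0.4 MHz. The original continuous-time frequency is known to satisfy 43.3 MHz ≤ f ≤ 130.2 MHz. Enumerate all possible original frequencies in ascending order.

Frequencies that alias to 0.4 MHz are k·fs ± 0.4 MHz for integer k ≥ 0.
k=0: 0.4 MHz.
k=1: 32.1 MHz, 32.9 MHz.
k=2: 64.6 MHz, 65.4 MHz.
k=3: 97.1 MHz, 97.9 MHz.
k=4: 129.6 MHz, 130.4 MHz.
k=5: 162.1 MHz, 162.9 MHz.
Within [43.3 MHz, 130.2 MHz]: 64.6 MHz, 65.4 MHz, 97.1 MHz, 97.9 MHz, 129.6 MHz.

64.6 MHz, 65.4 MHz, 97.1 MHz, 97.9 MHz, 129.6 MHz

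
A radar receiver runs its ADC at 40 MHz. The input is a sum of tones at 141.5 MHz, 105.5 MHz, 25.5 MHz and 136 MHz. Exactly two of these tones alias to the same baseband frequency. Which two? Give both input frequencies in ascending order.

25.5 MHz, 105.5 MHz

fs/2 = 20 MHz.
141.5 MHz mod fs = 21.5 MHz.
21.5 MHz > fs/2 = 20 MHz, folds to fs − 21.5 MHz = 18.5 MHz.
105.5 MHz mod fs = 25.5 MHz.
25.5 MHz > fs/2 = 20 MHz, folds to fs − 25.5 MHz = 14.5 MHz.
25.5 MHz > fs/2 = 20 MHz, folds to fs − 25.5 MHz = 14.5 MHz.
136 MHz mod fs = 16 MHz.
16 MHz ≤ fs/2 = 20 MHz, appears at 16 MHz.
25.5 MHz and 105.5 MHz both map to 14.5 MHz.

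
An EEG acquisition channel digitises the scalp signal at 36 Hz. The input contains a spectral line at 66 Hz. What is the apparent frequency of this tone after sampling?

6 Hz

66 Hz mod fs = 30 Hz.
30 Hz > fs/2 = 18 Hz, folds to fs − 30 Hz = 6 Hz.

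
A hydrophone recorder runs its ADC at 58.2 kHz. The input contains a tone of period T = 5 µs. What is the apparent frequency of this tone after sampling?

25.4 kHz

T = 5 µs → f = 1/T = 200 kHz.
200 kHz mod fs = 25.4 kHz.
25.4 kHz ≤ fs/2 = 29.1 kHz, appears at 25.4 kHz.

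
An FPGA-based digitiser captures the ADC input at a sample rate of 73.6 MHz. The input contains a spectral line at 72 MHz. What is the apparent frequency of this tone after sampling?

1.6 MHz

72 MHz > fs/2 = 36.8 MHz, folds to fs − 72 MHz = 1.6 MHz.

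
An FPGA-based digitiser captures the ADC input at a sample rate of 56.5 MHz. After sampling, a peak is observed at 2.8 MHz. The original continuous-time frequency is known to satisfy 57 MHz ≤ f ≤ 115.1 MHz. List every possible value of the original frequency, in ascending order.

59.3 MHz, 110.2 MHz

Frequencies that alias to 2.8 MHz are k·fs ± 2.8 MHz for integer k ≥ 0.
k=0: 2.8 MHz.
k=1: 53.7 MHz, 59.3 MHz.
k=2: 110.2 MHz, 115.8 MHz.
k=3: 166.7 MHz, 172.3 MHz.
Within [57 MHz, 115.1 MHz]: 59.3 MHz, 110.2 MHz.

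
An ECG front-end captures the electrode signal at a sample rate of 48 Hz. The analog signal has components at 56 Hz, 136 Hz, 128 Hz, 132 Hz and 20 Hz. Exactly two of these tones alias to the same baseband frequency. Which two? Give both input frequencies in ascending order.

56 Hz, 136 Hz

fs/2 = 24 Hz.
56 Hz mod fs = 8 Hz.
8 Hz ≤ fs/2 = 24 Hz, appears at 8 Hz.
136 Hz mod fs = 40 Hz.
40 Hz > fs/2 = 24 Hz, folds to fs − 40 Hz = 8 Hz.
128 Hz mod fs = 32 Hz.
32 Hz > fs/2 = 24 Hz, folds to fs − 32 Hz = 16 Hz.
132 Hz mod fs = 36 Hz.
36 Hz > fs/2 = 24 Hz, folds to fs − 36 Hz = 12 Hz.
20 Hz ≤ fs/2 = 24 Hz, passes unchanged.
56 Hz and 136 Hz both map to 8 Hz.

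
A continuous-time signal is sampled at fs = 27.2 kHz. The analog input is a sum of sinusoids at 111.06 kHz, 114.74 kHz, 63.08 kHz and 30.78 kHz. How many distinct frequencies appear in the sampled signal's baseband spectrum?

4

fs/2 = 13.6 kHz.
111.06 kHz mod fs = 2.26 kHz.
2.26 kHz ≤ fs/2 = 13.6 kHz, appears at 2.26 kHz.
114.74 kHz mod fs = 5.94 kHz.
5.94 kHz ≤ fs/2 = 13.6 kHz, appears at 5.94 kHz.
63.08 kHz mod fs = 8.68 kHz.
8.68 kHz ≤ fs/2 = 13.6 kHz, appears at 8.68 kHz.
30.78 kHz mod fs = 3.58 kHz.
3.58 kHz ≤ fs/2 = 13.6 kHz, appears at 3.58 kHz.
Distinct values: {2.26 kHz, 3.58 kHz, 5.94 kHz, 8.68 kHz} → 4.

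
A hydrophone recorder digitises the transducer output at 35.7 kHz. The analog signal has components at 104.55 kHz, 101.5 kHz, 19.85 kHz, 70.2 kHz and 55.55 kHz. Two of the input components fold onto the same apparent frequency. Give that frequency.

fs/2 = 17.85 kHz.
104.55 kHz mod fs = 33.15 kHz.
33.15 kHz > fs/2 = 17.85 kHz, folds to fs − 33.15 kHz = 2.55 kHz.
101.5 kHz mod fs = 30.1 kHz.
30.1 kHz > fs/2 = 17.85 kHz, folds to fs − 30.1 kHz = 5.6 kHz.
19.85 kHz > fs/2 = 17.85 kHz, folds to fs − 19.85 kHz = 15.85 kHz.
70.2 kHz mod fs = 34.5 kHz.
34.5 kHz > fs/2 = 17.85 kHz, folds to fs − 34.5 kHz = 1.2 kHz.
55.55 kHz mod fs = 19.85 kHz.
19.85 kHz > fs/2 = 17.85 kHz, folds to fs − 19.85 kHz = 15.85 kHz.
19.85 kHz and 55.55 kHz both map to 15.85 kHz.

15.85 kHz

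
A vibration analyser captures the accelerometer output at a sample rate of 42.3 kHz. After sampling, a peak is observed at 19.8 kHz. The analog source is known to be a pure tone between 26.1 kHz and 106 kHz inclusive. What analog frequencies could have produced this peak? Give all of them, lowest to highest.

Frequencies that alias to 19.8 kHz are k·fs ± 19.8 kHz for integer k ≥ 0.
k=0: 19.8 kHz.
k=1: 22.5 kHz, 62.1 kHz.
k=2: 64.8 kHz, 104.4 kHz.
k=3: 107.1 kHz, 146.7 kHz.
Within [26.1 kHz, 106 kHz]: 62.1 kHz, 64.8 kHz, 104.4 kHz.

62.1 kHz, 64.8 kHz, 104.4 kHz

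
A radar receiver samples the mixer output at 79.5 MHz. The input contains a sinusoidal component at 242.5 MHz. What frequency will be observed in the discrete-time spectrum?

4 MHz

242.5 MHz mod fs = 4 MHz.
4 MHz ≤ fs/2 = 39.75 MHz, appears at 4 MHz.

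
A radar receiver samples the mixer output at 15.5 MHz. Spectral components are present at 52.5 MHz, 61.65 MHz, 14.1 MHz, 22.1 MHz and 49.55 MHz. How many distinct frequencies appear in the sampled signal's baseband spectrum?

5

fs/2 = 7.75 MHz.
52.5 MHz mod fs = 6 MHz.
6 MHz ≤ fs/2 = 7.75 MHz, appears at 6 MHz.
61.65 MHz mod fs = 15.15 MHz.
15.15 MHz > fs/2 = 7.75 MHz, folds to fs − 15.15 MHz = 0.35 MHz.
14.1 MHz > fs/2 = 7.75 MHz, folds to fs − 14.1 MHz = 1.4 MHz.
22.1 MHz mod fs = 6.6 MHz.
6.6 MHz ≤ fs/2 = 7.75 MHz, appears at 6.6 MHz.
49.55 MHz mod fs = 3.05 MHz.
3.05 MHz ≤ fs/2 = 7.75 MHz, appears at 3.05 MHz.
Distinct values: {0.35 MHz, 1.4 MHz, 3.05 MHz, 6 MHz, 6.6 MHz} → 5.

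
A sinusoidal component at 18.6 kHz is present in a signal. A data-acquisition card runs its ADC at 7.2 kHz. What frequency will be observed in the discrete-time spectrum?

18.6 kHz mod fs = 4.2 kHz.
4.2 kHz > fs/2 = 3.6 kHz, folds to fs − 4.2 kHz = 3 kHz.

3 kHz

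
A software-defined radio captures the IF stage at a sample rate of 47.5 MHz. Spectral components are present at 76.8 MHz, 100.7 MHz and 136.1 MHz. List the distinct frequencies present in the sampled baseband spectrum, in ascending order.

5.7 MHz, 6.4 MHz, 18.2 MHz

fs/2 = 23.75 MHz.
76.8 MHz mod fs = 29.3 MHz.
29.3 MHz > fs/2 = 23.75 MHz, folds to fs − 29.3 MHz = 18.2 MHz.
100.7 MHz mod fs = 5.7 MHz.
5.7 MHz ≤ fs/2 = 23.75 MHz, appears at 5.7 MHz.
136.1 MHz mod fs = 41.1 MHz.
41.1 MHz > fs/2 = 23.75 MHz, folds to fs − 41.1 MHz = 6.4 MHz.
Distinct values: {5.7 MHz, 6.4 MHz, 18.2 MHz}.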